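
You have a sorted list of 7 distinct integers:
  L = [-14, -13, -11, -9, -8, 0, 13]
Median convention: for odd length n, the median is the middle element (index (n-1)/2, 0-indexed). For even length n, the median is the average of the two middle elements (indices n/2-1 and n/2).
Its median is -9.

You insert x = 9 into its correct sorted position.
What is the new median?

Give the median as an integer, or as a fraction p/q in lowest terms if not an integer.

Old list (sorted, length 7): [-14, -13, -11, -9, -8, 0, 13]
Old median = -9
Insert x = 9
Old length odd (7). Middle was index 3 = -9.
New length even (8). New median = avg of two middle elements.
x = 9: 6 elements are < x, 1 elements are > x.
New sorted list: [-14, -13, -11, -9, -8, 0, 9, 13]
New median = -17/2

Answer: -17/2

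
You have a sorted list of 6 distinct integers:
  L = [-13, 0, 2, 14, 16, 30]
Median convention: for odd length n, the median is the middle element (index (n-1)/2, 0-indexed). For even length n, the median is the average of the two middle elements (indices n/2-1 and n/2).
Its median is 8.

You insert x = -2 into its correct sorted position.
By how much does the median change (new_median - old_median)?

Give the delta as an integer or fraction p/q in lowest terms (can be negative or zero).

Answer: -6

Derivation:
Old median = 8
After inserting x = -2: new sorted = [-13, -2, 0, 2, 14, 16, 30]
New median = 2
Delta = 2 - 8 = -6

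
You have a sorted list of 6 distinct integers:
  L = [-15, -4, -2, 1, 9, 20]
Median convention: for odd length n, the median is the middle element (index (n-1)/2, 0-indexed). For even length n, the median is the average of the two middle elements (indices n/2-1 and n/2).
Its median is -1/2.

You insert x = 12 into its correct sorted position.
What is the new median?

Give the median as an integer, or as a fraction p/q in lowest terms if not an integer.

Answer: 1

Derivation:
Old list (sorted, length 6): [-15, -4, -2, 1, 9, 20]
Old median = -1/2
Insert x = 12
Old length even (6). Middle pair: indices 2,3 = -2,1.
New length odd (7). New median = single middle element.
x = 12: 5 elements are < x, 1 elements are > x.
New sorted list: [-15, -4, -2, 1, 9, 12, 20]
New median = 1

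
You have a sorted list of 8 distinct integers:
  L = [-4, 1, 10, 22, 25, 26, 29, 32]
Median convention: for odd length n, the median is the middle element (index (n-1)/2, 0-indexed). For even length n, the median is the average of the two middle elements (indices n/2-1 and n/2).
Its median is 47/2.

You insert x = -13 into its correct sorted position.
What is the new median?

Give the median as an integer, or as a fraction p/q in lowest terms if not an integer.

Answer: 22

Derivation:
Old list (sorted, length 8): [-4, 1, 10, 22, 25, 26, 29, 32]
Old median = 47/2
Insert x = -13
Old length even (8). Middle pair: indices 3,4 = 22,25.
New length odd (9). New median = single middle element.
x = -13: 0 elements are < x, 8 elements are > x.
New sorted list: [-13, -4, 1, 10, 22, 25, 26, 29, 32]
New median = 22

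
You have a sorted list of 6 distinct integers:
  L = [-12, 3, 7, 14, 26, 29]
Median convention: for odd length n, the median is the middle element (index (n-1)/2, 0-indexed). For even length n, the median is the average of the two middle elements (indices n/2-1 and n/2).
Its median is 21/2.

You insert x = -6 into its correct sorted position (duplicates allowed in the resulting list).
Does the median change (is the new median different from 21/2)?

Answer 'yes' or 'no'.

Old median = 21/2
Insert x = -6
New median = 7
Changed? yes

Answer: yes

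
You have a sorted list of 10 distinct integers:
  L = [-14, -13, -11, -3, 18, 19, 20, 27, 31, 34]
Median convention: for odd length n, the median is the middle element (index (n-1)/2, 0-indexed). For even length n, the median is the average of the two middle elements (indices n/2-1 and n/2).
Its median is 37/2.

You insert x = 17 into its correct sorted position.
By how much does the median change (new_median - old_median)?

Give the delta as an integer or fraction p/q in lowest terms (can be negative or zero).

Old median = 37/2
After inserting x = 17: new sorted = [-14, -13, -11, -3, 17, 18, 19, 20, 27, 31, 34]
New median = 18
Delta = 18 - 37/2 = -1/2

Answer: -1/2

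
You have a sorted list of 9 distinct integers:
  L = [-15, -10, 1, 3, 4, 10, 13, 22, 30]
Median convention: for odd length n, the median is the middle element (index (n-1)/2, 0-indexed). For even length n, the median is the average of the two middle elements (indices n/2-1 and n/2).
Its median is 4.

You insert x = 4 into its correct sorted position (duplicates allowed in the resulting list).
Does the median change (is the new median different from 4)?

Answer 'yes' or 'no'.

Old median = 4
Insert x = 4
New median = 4
Changed? no

Answer: no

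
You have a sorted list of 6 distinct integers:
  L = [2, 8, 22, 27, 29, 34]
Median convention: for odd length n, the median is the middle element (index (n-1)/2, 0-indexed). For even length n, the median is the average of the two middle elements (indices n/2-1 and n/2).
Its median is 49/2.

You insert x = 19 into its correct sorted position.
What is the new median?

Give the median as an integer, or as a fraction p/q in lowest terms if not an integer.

Answer: 22

Derivation:
Old list (sorted, length 6): [2, 8, 22, 27, 29, 34]
Old median = 49/2
Insert x = 19
Old length even (6). Middle pair: indices 2,3 = 22,27.
New length odd (7). New median = single middle element.
x = 19: 2 elements are < x, 4 elements are > x.
New sorted list: [2, 8, 19, 22, 27, 29, 34]
New median = 22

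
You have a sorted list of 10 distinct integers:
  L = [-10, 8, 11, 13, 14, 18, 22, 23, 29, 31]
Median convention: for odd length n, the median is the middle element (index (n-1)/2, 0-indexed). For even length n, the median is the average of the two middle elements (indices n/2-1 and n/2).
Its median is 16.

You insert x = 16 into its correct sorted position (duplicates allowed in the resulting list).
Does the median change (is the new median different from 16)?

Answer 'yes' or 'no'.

Answer: no

Derivation:
Old median = 16
Insert x = 16
New median = 16
Changed? no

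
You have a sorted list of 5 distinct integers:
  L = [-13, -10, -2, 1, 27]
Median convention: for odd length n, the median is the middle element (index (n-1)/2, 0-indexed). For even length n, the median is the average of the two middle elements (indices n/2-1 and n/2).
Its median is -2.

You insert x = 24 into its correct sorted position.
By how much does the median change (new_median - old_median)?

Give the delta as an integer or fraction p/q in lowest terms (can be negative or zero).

Answer: 3/2

Derivation:
Old median = -2
After inserting x = 24: new sorted = [-13, -10, -2, 1, 24, 27]
New median = -1/2
Delta = -1/2 - -2 = 3/2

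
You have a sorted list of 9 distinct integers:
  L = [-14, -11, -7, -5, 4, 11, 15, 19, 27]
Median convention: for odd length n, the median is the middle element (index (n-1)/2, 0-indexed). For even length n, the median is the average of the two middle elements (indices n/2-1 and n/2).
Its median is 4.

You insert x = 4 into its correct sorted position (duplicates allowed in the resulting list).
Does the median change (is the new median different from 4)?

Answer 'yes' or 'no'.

Answer: no

Derivation:
Old median = 4
Insert x = 4
New median = 4
Changed? no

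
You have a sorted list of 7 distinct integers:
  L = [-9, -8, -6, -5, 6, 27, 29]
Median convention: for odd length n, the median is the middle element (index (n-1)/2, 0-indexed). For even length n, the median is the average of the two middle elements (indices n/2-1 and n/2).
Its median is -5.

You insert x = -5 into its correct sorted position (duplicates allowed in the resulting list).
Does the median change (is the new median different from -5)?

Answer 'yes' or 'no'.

Old median = -5
Insert x = -5
New median = -5
Changed? no

Answer: no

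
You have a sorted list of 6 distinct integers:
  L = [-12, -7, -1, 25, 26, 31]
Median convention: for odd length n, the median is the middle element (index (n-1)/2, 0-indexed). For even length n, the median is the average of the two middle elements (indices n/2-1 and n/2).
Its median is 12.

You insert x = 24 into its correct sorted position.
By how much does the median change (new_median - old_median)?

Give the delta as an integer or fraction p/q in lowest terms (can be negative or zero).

Answer: 12

Derivation:
Old median = 12
After inserting x = 24: new sorted = [-12, -7, -1, 24, 25, 26, 31]
New median = 24
Delta = 24 - 12 = 12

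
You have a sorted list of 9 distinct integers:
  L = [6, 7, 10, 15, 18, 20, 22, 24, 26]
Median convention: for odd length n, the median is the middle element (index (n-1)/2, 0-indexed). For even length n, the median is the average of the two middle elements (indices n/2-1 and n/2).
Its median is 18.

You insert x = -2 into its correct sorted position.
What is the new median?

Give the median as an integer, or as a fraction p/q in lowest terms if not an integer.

Answer: 33/2

Derivation:
Old list (sorted, length 9): [6, 7, 10, 15, 18, 20, 22, 24, 26]
Old median = 18
Insert x = -2
Old length odd (9). Middle was index 4 = 18.
New length even (10). New median = avg of two middle elements.
x = -2: 0 elements are < x, 9 elements are > x.
New sorted list: [-2, 6, 7, 10, 15, 18, 20, 22, 24, 26]
New median = 33/2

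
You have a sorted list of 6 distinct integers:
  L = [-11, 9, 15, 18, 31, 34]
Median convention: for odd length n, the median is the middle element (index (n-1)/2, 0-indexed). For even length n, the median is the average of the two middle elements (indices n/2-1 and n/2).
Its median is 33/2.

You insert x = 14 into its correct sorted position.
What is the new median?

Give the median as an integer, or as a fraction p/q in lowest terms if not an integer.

Old list (sorted, length 6): [-11, 9, 15, 18, 31, 34]
Old median = 33/2
Insert x = 14
Old length even (6). Middle pair: indices 2,3 = 15,18.
New length odd (7). New median = single middle element.
x = 14: 2 elements are < x, 4 elements are > x.
New sorted list: [-11, 9, 14, 15, 18, 31, 34]
New median = 15

Answer: 15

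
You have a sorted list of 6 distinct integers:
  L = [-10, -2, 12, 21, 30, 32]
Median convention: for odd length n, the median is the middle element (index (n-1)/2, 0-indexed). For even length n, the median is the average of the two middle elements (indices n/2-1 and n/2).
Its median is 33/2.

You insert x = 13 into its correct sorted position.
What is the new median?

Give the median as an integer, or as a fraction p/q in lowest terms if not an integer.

Answer: 13

Derivation:
Old list (sorted, length 6): [-10, -2, 12, 21, 30, 32]
Old median = 33/2
Insert x = 13
Old length even (6). Middle pair: indices 2,3 = 12,21.
New length odd (7). New median = single middle element.
x = 13: 3 elements are < x, 3 elements are > x.
New sorted list: [-10, -2, 12, 13, 21, 30, 32]
New median = 13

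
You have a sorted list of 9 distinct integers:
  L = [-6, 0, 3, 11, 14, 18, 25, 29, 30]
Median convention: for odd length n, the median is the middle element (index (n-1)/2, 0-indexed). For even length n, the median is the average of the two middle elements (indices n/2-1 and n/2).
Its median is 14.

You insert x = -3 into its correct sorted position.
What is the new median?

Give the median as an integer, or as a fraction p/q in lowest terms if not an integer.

Answer: 25/2

Derivation:
Old list (sorted, length 9): [-6, 0, 3, 11, 14, 18, 25, 29, 30]
Old median = 14
Insert x = -3
Old length odd (9). Middle was index 4 = 14.
New length even (10). New median = avg of two middle elements.
x = -3: 1 elements are < x, 8 elements are > x.
New sorted list: [-6, -3, 0, 3, 11, 14, 18, 25, 29, 30]
New median = 25/2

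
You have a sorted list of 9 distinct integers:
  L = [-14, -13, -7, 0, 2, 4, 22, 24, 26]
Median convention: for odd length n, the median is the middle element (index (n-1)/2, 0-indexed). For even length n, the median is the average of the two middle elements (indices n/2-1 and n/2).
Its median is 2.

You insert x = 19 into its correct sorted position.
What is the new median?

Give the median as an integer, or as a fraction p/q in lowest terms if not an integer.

Answer: 3

Derivation:
Old list (sorted, length 9): [-14, -13, -7, 0, 2, 4, 22, 24, 26]
Old median = 2
Insert x = 19
Old length odd (9). Middle was index 4 = 2.
New length even (10). New median = avg of two middle elements.
x = 19: 6 elements are < x, 3 elements are > x.
New sorted list: [-14, -13, -7, 0, 2, 4, 19, 22, 24, 26]
New median = 3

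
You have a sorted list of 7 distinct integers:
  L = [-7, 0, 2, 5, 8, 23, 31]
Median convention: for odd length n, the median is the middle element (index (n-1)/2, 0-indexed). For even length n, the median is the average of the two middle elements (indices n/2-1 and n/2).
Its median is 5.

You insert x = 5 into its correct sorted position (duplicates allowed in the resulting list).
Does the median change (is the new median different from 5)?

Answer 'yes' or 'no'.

Old median = 5
Insert x = 5
New median = 5
Changed? no

Answer: no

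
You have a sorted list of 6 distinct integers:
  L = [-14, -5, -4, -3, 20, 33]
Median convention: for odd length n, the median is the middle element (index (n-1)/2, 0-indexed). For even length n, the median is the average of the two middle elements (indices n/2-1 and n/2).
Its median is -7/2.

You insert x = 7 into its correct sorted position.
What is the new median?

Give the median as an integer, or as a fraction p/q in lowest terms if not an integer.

Old list (sorted, length 6): [-14, -5, -4, -3, 20, 33]
Old median = -7/2
Insert x = 7
Old length even (6). Middle pair: indices 2,3 = -4,-3.
New length odd (7). New median = single middle element.
x = 7: 4 elements are < x, 2 elements are > x.
New sorted list: [-14, -5, -4, -3, 7, 20, 33]
New median = -3

Answer: -3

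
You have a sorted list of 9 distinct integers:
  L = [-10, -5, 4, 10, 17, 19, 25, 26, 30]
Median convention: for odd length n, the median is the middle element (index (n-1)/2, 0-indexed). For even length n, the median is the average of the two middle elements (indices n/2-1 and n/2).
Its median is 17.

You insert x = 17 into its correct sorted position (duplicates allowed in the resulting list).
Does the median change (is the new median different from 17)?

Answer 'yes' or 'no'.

Old median = 17
Insert x = 17
New median = 17
Changed? no

Answer: no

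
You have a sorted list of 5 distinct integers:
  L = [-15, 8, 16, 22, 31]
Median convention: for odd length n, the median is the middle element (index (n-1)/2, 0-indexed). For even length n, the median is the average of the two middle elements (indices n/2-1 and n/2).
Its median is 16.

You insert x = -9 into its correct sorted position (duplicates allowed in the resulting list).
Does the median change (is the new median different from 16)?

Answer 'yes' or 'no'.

Answer: yes

Derivation:
Old median = 16
Insert x = -9
New median = 12
Changed? yes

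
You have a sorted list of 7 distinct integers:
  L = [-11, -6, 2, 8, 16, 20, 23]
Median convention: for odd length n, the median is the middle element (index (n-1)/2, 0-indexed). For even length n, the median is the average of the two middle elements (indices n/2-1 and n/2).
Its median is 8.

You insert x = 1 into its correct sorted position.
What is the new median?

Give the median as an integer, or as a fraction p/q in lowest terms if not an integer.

Answer: 5

Derivation:
Old list (sorted, length 7): [-11, -6, 2, 8, 16, 20, 23]
Old median = 8
Insert x = 1
Old length odd (7). Middle was index 3 = 8.
New length even (8). New median = avg of two middle elements.
x = 1: 2 elements are < x, 5 elements are > x.
New sorted list: [-11, -6, 1, 2, 8, 16, 20, 23]
New median = 5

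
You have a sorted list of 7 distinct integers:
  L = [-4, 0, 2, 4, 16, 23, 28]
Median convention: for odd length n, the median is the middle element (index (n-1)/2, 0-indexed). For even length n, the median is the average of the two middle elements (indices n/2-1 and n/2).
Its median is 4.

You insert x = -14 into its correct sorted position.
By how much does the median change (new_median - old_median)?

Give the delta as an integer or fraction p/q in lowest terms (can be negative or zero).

Old median = 4
After inserting x = -14: new sorted = [-14, -4, 0, 2, 4, 16, 23, 28]
New median = 3
Delta = 3 - 4 = -1

Answer: -1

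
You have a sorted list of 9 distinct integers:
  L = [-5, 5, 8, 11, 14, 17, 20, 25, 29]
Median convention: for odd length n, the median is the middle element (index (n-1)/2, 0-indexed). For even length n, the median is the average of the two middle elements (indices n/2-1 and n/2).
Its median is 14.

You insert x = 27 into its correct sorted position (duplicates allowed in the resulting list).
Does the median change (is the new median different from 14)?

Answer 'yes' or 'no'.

Answer: yes

Derivation:
Old median = 14
Insert x = 27
New median = 31/2
Changed? yes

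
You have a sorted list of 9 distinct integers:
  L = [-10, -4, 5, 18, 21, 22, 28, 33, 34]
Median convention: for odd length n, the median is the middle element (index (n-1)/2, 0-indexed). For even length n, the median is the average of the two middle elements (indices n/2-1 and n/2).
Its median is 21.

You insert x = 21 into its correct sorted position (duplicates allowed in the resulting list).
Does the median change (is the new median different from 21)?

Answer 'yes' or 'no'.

Answer: no

Derivation:
Old median = 21
Insert x = 21
New median = 21
Changed? no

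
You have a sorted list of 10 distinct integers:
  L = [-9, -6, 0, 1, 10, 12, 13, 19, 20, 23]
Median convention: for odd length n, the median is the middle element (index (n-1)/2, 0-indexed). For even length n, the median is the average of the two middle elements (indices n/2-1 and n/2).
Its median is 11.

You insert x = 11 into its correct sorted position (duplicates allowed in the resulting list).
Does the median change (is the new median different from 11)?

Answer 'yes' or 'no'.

Answer: no

Derivation:
Old median = 11
Insert x = 11
New median = 11
Changed? no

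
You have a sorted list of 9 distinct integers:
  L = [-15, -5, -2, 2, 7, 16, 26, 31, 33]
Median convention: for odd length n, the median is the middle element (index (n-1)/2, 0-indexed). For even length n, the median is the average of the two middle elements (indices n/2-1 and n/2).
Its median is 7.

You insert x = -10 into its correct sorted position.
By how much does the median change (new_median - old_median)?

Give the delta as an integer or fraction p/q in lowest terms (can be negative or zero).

Answer: -5/2

Derivation:
Old median = 7
After inserting x = -10: new sorted = [-15, -10, -5, -2, 2, 7, 16, 26, 31, 33]
New median = 9/2
Delta = 9/2 - 7 = -5/2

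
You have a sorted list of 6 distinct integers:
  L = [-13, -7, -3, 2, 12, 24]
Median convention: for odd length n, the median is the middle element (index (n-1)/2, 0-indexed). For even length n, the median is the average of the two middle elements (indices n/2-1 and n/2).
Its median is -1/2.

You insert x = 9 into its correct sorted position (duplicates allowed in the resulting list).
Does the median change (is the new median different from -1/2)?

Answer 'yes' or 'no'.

Answer: yes

Derivation:
Old median = -1/2
Insert x = 9
New median = 2
Changed? yes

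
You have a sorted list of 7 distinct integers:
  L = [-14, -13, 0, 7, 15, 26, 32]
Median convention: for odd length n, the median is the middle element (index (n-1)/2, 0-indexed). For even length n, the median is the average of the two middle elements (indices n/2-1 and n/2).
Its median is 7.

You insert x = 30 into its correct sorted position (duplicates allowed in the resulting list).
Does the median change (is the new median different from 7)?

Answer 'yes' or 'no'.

Old median = 7
Insert x = 30
New median = 11
Changed? yes

Answer: yes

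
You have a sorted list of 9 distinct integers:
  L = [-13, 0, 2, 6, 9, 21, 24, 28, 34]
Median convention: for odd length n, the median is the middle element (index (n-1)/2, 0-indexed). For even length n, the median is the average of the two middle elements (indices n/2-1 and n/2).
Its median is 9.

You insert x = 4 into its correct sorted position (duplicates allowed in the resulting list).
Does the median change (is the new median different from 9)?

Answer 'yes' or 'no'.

Answer: yes

Derivation:
Old median = 9
Insert x = 4
New median = 15/2
Changed? yes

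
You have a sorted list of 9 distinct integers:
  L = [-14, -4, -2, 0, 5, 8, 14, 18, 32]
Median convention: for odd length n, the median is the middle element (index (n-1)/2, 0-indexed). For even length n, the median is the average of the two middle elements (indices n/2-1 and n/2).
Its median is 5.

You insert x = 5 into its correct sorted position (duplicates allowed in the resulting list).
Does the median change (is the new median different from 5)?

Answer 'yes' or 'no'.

Answer: no

Derivation:
Old median = 5
Insert x = 5
New median = 5
Changed? no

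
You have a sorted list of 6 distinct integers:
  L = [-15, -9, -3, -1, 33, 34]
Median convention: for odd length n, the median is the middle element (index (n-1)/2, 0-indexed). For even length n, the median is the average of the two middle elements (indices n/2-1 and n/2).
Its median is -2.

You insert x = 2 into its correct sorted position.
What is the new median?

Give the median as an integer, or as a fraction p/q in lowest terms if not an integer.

Answer: -1

Derivation:
Old list (sorted, length 6): [-15, -9, -3, -1, 33, 34]
Old median = -2
Insert x = 2
Old length even (6). Middle pair: indices 2,3 = -3,-1.
New length odd (7). New median = single middle element.
x = 2: 4 elements are < x, 2 elements are > x.
New sorted list: [-15, -9, -3, -1, 2, 33, 34]
New median = -1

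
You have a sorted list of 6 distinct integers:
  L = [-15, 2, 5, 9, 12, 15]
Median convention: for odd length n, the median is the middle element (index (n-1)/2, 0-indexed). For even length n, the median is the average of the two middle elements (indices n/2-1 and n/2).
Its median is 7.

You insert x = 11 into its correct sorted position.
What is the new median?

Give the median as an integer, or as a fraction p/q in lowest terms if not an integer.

Answer: 9

Derivation:
Old list (sorted, length 6): [-15, 2, 5, 9, 12, 15]
Old median = 7
Insert x = 11
Old length even (6). Middle pair: indices 2,3 = 5,9.
New length odd (7). New median = single middle element.
x = 11: 4 elements are < x, 2 elements are > x.
New sorted list: [-15, 2, 5, 9, 11, 12, 15]
New median = 9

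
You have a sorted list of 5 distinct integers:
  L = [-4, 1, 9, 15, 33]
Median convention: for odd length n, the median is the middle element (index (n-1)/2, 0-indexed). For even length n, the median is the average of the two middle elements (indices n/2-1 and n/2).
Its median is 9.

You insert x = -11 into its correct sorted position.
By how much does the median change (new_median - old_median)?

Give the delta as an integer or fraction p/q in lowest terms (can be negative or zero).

Old median = 9
After inserting x = -11: new sorted = [-11, -4, 1, 9, 15, 33]
New median = 5
Delta = 5 - 9 = -4

Answer: -4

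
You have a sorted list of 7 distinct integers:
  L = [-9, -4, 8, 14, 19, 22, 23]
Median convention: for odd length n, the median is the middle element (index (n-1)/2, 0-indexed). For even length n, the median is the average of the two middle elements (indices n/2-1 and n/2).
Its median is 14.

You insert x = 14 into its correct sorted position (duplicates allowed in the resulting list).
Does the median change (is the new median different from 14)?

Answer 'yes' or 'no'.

Answer: no

Derivation:
Old median = 14
Insert x = 14
New median = 14
Changed? no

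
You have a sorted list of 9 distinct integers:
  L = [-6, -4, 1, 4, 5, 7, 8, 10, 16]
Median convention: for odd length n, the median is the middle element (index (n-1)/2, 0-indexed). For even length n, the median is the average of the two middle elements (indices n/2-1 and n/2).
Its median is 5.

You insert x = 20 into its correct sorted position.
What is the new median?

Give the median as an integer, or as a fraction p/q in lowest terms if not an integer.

Old list (sorted, length 9): [-6, -4, 1, 4, 5, 7, 8, 10, 16]
Old median = 5
Insert x = 20
Old length odd (9). Middle was index 4 = 5.
New length even (10). New median = avg of two middle elements.
x = 20: 9 elements are < x, 0 elements are > x.
New sorted list: [-6, -4, 1, 4, 5, 7, 8, 10, 16, 20]
New median = 6

Answer: 6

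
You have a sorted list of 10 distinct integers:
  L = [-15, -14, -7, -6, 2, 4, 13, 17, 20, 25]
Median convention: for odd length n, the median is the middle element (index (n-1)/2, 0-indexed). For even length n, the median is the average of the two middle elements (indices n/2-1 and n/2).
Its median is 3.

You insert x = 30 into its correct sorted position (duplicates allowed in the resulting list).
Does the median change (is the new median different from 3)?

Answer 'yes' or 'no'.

Old median = 3
Insert x = 30
New median = 4
Changed? yes

Answer: yes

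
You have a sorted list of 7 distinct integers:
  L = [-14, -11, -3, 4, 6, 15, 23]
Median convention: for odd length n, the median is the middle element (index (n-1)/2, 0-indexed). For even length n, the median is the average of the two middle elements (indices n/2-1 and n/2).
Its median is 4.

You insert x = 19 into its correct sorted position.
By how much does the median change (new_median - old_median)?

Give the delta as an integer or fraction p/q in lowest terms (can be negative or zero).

Old median = 4
After inserting x = 19: new sorted = [-14, -11, -3, 4, 6, 15, 19, 23]
New median = 5
Delta = 5 - 4 = 1

Answer: 1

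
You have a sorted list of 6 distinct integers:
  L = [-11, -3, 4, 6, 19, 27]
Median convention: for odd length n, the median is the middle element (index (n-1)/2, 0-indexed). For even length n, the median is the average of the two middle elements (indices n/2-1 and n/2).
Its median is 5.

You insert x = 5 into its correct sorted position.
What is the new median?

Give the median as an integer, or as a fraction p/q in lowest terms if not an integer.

Old list (sorted, length 6): [-11, -3, 4, 6, 19, 27]
Old median = 5
Insert x = 5
Old length even (6). Middle pair: indices 2,3 = 4,6.
New length odd (7). New median = single middle element.
x = 5: 3 elements are < x, 3 elements are > x.
New sorted list: [-11, -3, 4, 5, 6, 19, 27]
New median = 5

Answer: 5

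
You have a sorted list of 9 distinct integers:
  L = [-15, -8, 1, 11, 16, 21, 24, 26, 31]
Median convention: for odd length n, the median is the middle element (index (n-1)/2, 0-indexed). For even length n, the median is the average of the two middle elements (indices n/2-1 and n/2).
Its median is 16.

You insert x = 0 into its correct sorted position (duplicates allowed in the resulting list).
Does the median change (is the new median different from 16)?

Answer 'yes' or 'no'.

Old median = 16
Insert x = 0
New median = 27/2
Changed? yes

Answer: yes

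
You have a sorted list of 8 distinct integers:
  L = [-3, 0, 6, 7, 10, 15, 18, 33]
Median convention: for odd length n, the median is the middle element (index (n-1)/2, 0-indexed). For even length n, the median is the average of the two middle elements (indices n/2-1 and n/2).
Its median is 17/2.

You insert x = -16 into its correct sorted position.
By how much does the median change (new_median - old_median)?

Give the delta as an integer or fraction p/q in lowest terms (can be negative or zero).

Old median = 17/2
After inserting x = -16: new sorted = [-16, -3, 0, 6, 7, 10, 15, 18, 33]
New median = 7
Delta = 7 - 17/2 = -3/2

Answer: -3/2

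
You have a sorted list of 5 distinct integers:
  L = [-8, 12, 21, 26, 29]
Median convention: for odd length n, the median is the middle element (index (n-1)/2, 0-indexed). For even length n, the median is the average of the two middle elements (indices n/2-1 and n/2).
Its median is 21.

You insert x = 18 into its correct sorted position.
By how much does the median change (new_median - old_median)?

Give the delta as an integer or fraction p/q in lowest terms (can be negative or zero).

Answer: -3/2

Derivation:
Old median = 21
After inserting x = 18: new sorted = [-8, 12, 18, 21, 26, 29]
New median = 39/2
Delta = 39/2 - 21 = -3/2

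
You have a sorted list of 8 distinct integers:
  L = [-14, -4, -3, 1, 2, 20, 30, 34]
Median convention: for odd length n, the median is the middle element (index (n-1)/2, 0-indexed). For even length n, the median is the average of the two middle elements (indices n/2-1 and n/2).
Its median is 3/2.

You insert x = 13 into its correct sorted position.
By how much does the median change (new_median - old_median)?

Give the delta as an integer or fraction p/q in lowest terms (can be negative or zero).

Answer: 1/2

Derivation:
Old median = 3/2
After inserting x = 13: new sorted = [-14, -4, -3, 1, 2, 13, 20, 30, 34]
New median = 2
Delta = 2 - 3/2 = 1/2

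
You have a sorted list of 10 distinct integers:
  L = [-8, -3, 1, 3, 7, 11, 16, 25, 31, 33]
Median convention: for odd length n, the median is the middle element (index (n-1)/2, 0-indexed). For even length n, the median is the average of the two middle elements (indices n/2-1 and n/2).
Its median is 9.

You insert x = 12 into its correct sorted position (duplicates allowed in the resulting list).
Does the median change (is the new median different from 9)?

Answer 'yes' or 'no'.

Answer: yes

Derivation:
Old median = 9
Insert x = 12
New median = 11
Changed? yes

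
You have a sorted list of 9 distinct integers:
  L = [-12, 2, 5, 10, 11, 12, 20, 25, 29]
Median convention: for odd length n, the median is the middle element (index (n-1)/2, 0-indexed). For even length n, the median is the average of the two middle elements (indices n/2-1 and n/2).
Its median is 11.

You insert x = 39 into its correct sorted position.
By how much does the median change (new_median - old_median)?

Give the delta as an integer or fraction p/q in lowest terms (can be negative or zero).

Old median = 11
After inserting x = 39: new sorted = [-12, 2, 5, 10, 11, 12, 20, 25, 29, 39]
New median = 23/2
Delta = 23/2 - 11 = 1/2

Answer: 1/2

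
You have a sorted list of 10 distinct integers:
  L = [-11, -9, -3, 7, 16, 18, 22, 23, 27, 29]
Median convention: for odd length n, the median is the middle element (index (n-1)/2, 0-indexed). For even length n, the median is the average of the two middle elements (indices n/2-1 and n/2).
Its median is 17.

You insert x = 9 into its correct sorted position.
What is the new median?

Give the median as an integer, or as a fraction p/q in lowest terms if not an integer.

Answer: 16

Derivation:
Old list (sorted, length 10): [-11, -9, -3, 7, 16, 18, 22, 23, 27, 29]
Old median = 17
Insert x = 9
Old length even (10). Middle pair: indices 4,5 = 16,18.
New length odd (11). New median = single middle element.
x = 9: 4 elements are < x, 6 elements are > x.
New sorted list: [-11, -9, -3, 7, 9, 16, 18, 22, 23, 27, 29]
New median = 16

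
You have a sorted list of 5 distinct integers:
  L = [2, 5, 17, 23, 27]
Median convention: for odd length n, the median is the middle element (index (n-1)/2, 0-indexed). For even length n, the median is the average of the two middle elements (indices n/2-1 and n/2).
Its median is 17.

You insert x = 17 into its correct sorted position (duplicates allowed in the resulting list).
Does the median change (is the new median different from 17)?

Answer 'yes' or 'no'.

Answer: no

Derivation:
Old median = 17
Insert x = 17
New median = 17
Changed? no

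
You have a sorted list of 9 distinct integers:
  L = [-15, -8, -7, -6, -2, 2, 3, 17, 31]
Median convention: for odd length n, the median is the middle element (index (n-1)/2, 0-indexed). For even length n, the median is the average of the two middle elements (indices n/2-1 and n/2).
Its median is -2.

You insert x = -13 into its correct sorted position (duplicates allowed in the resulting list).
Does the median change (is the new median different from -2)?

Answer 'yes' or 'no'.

Old median = -2
Insert x = -13
New median = -4
Changed? yes

Answer: yes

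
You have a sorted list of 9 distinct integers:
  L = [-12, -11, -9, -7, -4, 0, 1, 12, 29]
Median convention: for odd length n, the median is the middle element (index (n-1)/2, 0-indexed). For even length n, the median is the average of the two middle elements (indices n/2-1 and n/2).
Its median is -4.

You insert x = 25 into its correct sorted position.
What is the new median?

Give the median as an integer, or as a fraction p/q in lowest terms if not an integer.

Old list (sorted, length 9): [-12, -11, -9, -7, -4, 0, 1, 12, 29]
Old median = -4
Insert x = 25
Old length odd (9). Middle was index 4 = -4.
New length even (10). New median = avg of two middle elements.
x = 25: 8 elements are < x, 1 elements are > x.
New sorted list: [-12, -11, -9, -7, -4, 0, 1, 12, 25, 29]
New median = -2

Answer: -2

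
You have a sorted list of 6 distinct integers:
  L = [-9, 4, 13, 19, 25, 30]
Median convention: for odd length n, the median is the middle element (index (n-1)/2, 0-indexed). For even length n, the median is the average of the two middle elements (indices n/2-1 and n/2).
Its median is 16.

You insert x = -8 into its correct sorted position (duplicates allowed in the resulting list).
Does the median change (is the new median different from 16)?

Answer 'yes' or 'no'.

Answer: yes

Derivation:
Old median = 16
Insert x = -8
New median = 13
Changed? yes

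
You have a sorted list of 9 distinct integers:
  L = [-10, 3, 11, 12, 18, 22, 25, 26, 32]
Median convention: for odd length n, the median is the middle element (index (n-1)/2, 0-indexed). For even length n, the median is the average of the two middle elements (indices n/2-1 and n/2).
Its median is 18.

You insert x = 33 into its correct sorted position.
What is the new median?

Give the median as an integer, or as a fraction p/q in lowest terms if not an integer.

Old list (sorted, length 9): [-10, 3, 11, 12, 18, 22, 25, 26, 32]
Old median = 18
Insert x = 33
Old length odd (9). Middle was index 4 = 18.
New length even (10). New median = avg of two middle elements.
x = 33: 9 elements are < x, 0 elements are > x.
New sorted list: [-10, 3, 11, 12, 18, 22, 25, 26, 32, 33]
New median = 20

Answer: 20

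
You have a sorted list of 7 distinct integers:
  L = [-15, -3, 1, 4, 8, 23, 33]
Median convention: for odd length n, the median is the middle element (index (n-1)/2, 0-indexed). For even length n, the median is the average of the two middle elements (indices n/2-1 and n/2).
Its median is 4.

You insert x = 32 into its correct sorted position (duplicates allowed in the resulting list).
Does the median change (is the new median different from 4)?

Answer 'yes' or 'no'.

Old median = 4
Insert x = 32
New median = 6
Changed? yes

Answer: yes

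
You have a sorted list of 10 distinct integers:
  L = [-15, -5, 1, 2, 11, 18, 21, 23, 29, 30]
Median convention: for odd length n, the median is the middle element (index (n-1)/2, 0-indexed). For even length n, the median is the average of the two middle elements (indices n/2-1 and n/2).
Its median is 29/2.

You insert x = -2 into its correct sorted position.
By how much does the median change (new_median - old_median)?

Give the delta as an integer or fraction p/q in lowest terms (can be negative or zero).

Answer: -7/2

Derivation:
Old median = 29/2
After inserting x = -2: new sorted = [-15, -5, -2, 1, 2, 11, 18, 21, 23, 29, 30]
New median = 11
Delta = 11 - 29/2 = -7/2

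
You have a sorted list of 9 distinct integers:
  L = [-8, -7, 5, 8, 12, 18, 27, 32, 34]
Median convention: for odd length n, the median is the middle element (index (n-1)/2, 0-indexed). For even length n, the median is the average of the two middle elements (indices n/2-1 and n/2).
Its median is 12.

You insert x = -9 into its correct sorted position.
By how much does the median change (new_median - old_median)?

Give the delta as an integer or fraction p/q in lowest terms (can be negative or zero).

Answer: -2

Derivation:
Old median = 12
After inserting x = -9: new sorted = [-9, -8, -7, 5, 8, 12, 18, 27, 32, 34]
New median = 10
Delta = 10 - 12 = -2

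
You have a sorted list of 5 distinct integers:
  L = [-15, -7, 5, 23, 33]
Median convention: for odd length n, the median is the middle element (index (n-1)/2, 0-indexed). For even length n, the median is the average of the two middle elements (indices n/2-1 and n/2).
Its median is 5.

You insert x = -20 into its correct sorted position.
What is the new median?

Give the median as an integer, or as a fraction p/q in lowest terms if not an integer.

Old list (sorted, length 5): [-15, -7, 5, 23, 33]
Old median = 5
Insert x = -20
Old length odd (5). Middle was index 2 = 5.
New length even (6). New median = avg of two middle elements.
x = -20: 0 elements are < x, 5 elements are > x.
New sorted list: [-20, -15, -7, 5, 23, 33]
New median = -1

Answer: -1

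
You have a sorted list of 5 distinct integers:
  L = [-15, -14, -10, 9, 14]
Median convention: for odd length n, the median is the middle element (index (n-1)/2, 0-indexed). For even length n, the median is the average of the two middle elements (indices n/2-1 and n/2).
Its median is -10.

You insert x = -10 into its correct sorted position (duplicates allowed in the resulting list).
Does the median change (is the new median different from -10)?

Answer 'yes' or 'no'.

Answer: no

Derivation:
Old median = -10
Insert x = -10
New median = -10
Changed? no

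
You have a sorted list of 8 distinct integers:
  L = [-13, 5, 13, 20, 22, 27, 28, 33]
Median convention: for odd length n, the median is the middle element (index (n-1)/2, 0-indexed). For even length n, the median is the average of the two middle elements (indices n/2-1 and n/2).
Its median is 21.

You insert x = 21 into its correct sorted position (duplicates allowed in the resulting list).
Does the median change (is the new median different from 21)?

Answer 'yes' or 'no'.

Answer: no

Derivation:
Old median = 21
Insert x = 21
New median = 21
Changed? no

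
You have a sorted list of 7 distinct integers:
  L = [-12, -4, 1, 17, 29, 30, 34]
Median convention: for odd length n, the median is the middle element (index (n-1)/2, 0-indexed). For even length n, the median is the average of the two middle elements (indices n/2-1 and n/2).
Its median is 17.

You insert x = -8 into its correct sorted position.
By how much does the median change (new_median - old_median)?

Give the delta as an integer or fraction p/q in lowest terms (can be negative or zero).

Old median = 17
After inserting x = -8: new sorted = [-12, -8, -4, 1, 17, 29, 30, 34]
New median = 9
Delta = 9 - 17 = -8

Answer: -8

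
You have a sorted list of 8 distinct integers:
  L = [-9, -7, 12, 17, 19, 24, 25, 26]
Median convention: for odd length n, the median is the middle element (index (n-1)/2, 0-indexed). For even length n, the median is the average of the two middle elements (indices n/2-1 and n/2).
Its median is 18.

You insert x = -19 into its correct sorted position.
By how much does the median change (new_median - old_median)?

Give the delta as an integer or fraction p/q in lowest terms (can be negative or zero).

Answer: -1

Derivation:
Old median = 18
After inserting x = -19: new sorted = [-19, -9, -7, 12, 17, 19, 24, 25, 26]
New median = 17
Delta = 17 - 18 = -1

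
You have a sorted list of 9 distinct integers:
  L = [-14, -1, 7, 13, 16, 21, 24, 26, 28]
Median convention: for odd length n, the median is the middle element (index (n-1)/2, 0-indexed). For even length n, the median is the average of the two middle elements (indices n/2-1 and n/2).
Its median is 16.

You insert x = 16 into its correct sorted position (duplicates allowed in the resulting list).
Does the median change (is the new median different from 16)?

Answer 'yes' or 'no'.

Answer: no

Derivation:
Old median = 16
Insert x = 16
New median = 16
Changed? no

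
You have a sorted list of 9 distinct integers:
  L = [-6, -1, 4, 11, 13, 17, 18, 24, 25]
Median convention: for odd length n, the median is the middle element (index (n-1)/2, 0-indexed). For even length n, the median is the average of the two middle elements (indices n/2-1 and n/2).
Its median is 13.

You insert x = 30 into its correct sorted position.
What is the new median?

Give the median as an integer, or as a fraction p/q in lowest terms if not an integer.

Answer: 15

Derivation:
Old list (sorted, length 9): [-6, -1, 4, 11, 13, 17, 18, 24, 25]
Old median = 13
Insert x = 30
Old length odd (9). Middle was index 4 = 13.
New length even (10). New median = avg of two middle elements.
x = 30: 9 elements are < x, 0 elements are > x.
New sorted list: [-6, -1, 4, 11, 13, 17, 18, 24, 25, 30]
New median = 15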